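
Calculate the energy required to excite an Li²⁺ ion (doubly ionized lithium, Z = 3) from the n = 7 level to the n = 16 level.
2.021 eV

The energy levels of a hydrogen-like atom are E_n = -13.6057 Z² eV / n².

Energy at n = 7: E_7 = -13.6057 × 3² / 7² = -2.499006 eV
Energy at n = 16: E_16 = -13.6057 × 3² / 16² = -0.478325 eV

The excitation energy is the difference:
ΔE = E_16 - E_7
ΔE = -0.478325 - (-2.499006)
ΔE = 2.021 eV

Since this is positive, energy must be absorbed (photon absorption).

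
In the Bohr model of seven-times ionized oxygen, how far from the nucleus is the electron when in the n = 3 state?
0.0595 nm (or 0.5953 Å)

The Bohr radius formula is:
r_n = n² a₀ / Z

where a₀ = 0.0529177 nm is the Bohr radius.

For O⁷⁺ (Z = 8) at n = 3:
r_3 = 3² × 0.0529177 nm / 8
r_3 = 9 × 0.0529177 nm / 8
r_3 = 0.47626 nm / 8
r_3 = 0.0595 nm

The electron orbits at approximately 0.0595 nm from the nucleus.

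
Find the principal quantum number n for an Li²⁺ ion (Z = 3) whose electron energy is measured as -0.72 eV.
n = 13

The exact energy levels follow E_n = -13.6057 Z² / n² eV with Z = 3.

The measured value (-0.72 eV) is reported to only 2 significant figures, so we must test candidate n values and see which one matches to that precision.

Candidate energies:
  n = 11:  E = -13.6057 × 3² / 11² = -1.01199 eV
  n = 12:  E = -13.6057 × 3² / 12² = -0.85036 eV
  n = 13:  E = -13.6057 × 3² / 13² = -0.72456 eV  ← matches
  n = 14:  E = -13.6057 × 3² / 14² = -0.62475 eV
  n = 15:  E = -13.6057 × 3² / 15² = -0.54423 eV

Checking against the measurement of -0.72 eV (2 sig figs), only n = 13 agrees:
E_13 = -0.72456 eV, which rounds to -0.72 eV ✓

Therefore n = 13.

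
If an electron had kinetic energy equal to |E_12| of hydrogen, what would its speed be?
1.82e+05 m/s (or 0.060811% of c)

The binding energy at n = 12 for hydrogen is:
E_12 = -13.6057/12² = -0.09448403 eV
|E_12| = 0.09448403 eV

Convert to Joules:
KE = 0.09448403 eV × (1.602177 × 10⁻¹⁹ J/eV) = 1.5138e-20 J

Using KE = ½mv²:
v = √(2·KE/m_e)
v = √(2 × 1.5138e-20 J / 9.10938 × 10⁻³¹ kg)
v = 1.82e+05 m/s

This is approximately 0.060811% the speed of light.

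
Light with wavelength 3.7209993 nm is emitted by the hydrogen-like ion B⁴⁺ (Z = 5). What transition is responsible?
n = 7 → n = 1

First, find the photon energy from the wavelength (hc = 1239.84 eV·nm):
E = hc/λ = 1239.84 eV·nm / 3.7209993 nm = 333.20082 eV

The energy levels of B⁴⁺ satisfy E_n = -13.6057 × 5² / n² eV, so an emission n_i → n_f releases
ΔE = 13.6057 × 5² × (1/n_f² − 1/n_i²) eV.

Setting ΔE equal to the photon energy:
1/n_f² − 1/n_i² = 333.20082 / (13.6057 × 5²) = 0.97959185

Since 1/n_i² must be positive, we need 1/n_f² > 0.97959185, i.e. n_f ≤ 1. For each allowed n_f, solve n_i = (1/n_f² − 0.97959185)^(−1/2) and check whether it is a whole number:
  n_f = 1: 1/n_i² = 1.00000000 − 0.97959185 = 0.02040815 → n_i = 7.000  → integer, n_i = 7 ✓

Only n_f = 1 gives an integer upper level, n_i = 7.

The transition is from n = 7 to n = 1 (emission).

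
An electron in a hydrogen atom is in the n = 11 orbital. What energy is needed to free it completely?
0.1124 eV

The ionization energy is the energy needed to remove the electron completely (n → ∞).

For hydrogen, E_n = -13.6057 eV / n².

At n = 11: E_11 = -13.6057 / 11² = -0.1124438 eV
At n = ∞: E_∞ = 0 eV

Ionization energy = E_∞ - E_11 = 0 - (-0.1124438) = 0.1124438 eV
Ionization energy ≈ 0.1124 eV

This is also called the binding energy of the electron in state n = 11.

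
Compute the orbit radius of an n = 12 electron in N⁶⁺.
1.0886 nm (or 10.8859 Å)

The Bohr radius formula is:
r_n = n² a₀ / Z

where a₀ = 0.0529177 nm is the Bohr radius.

For N⁶⁺ (Z = 7) at n = 12:
r_12 = 12² × 0.0529177 nm / 7
r_12 = 144 × 0.0529177 nm / 7
r_12 = 7.62015 nm / 7
r_12 = 1.0886 nm

The electron orbits at approximately 1.0886 nm from the nucleus.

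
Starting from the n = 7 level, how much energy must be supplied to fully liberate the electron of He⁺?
1.11 eV

The ionization energy is the energy needed to remove the electron completely (n → ∞).

For a hydrogen-like ion with Z = 2, E_n = -13.6057 Z² / n² eV.

At n = 7: E_7 = -13.6057 × 2² / 7² = -1.11067 eV
At n = ∞: E_∞ = 0 eV

Ionization energy = E_∞ - E_7 = 0 - (-1.11067) = 1.11067 eV
Ionization energy ≈ 1.11 eV

This is also called the binding energy of the electron in state n = 7.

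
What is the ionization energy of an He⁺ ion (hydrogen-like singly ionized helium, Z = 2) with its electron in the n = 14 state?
0.277667 eV

The ionization energy is the energy needed to remove the electron completely (n → ∞).

For a hydrogen-like ion with Z = 2, E_n = -13.6057 Z² / n² eV.

At n = 14: E_14 = -13.6057 × 2² / 14² = -0.277667347 eV
At n = ∞: E_∞ = 0 eV

Ionization energy = E_∞ - E_14 = 0 - (-0.277667347) = 0.277667347 eV
Ionization energy ≈ 0.277667 eV

This is also called the binding energy of the electron in state n = 14.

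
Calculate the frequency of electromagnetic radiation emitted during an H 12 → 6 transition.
6.85384e+13 Hz

First, find the transition energy:
E_12 = -13.6057 / 12² = -0.094484028 eV
E_6 = -13.6057 / 6² = -0.377936111 eV
|ΔE| = |E_6 - E_12| = 0.283452083 eV

Convert to Joules: E = 0.283452083 eV × (1.602177 × 10⁻¹⁹ J/eV) = 4.5414041e-20 J

Using E = hf:
f = E/h = 4.5414041e-20 J / (6.62607 × 10⁻³⁴ J·s)
f = 6.85384e+13 Hz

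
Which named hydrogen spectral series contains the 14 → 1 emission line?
Lyman series

The spectral series in hydrogen are named based on the final (lower) energy level:
- Lyman series: n_final = 1 (ultraviolet)
- Balmer series: n_final = 2 (visible/near-UV)
- Paschen series: n_final = 3 (infrared)
- Brackett series: n_final = 4 (infrared)
- Pfund series: n_final = 5 (far infrared)

Since this transition ends at n = 1, it belongs to the Lyman series.

For reference, this 14 → 1 line has photon energy
ΔE = 13.6057 eV × (1/1² - 1/14²) = 13.5363 eV,
corresponding to wavelength λ = hc/ΔE = 1239.84 eV·nm / 13.5363 eV = 91.59 nm in the ultraviolet region.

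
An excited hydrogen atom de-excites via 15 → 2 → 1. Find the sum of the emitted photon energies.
13.54523 eV

The energy levels of hydrogen are E_n = -13.6057 / n² eV.

First transition (15 → 2):
ΔE₁ = |E_2 - E_15|
ΔE₁ = |-3.40142500000 - (-0.06046977778)| = 3.34095522 eV

Second transition (2 → 1):
ΔE₂ = |E_1 - E_2|
ΔE₂ = |-13.60570000000 - (-3.40142500000)| = 10.20427500 eV

Total energy released:
E_total = ΔE₁ + ΔE₂ = 3.34095522 + 10.20427500 = 13.54523 eV

Note: This equals the direct transition 15 → 1: 13.54523 eV ✓
Energy is conserved regardless of the path taken.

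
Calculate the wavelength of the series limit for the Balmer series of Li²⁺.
40.501 nm

The series limit corresponds to the transition from n = ∞ to n = 2.
This is the highest energy (shortest wavelength) transition in the Balmer series.

E_∞ = 0 eV
E_2 = -13.6057 × 3² / 2² = -30.61283 eV

Energy at series limit:
ΔE = E_∞ - E_2 = 0 - (-30.61283) = 30.61283 eV
λ = hc/E = 1239.84 eV·nm / 30.61283 eV = 40.501 nm

This energy equals the ionization energy from the n = 2 state of Li²⁺.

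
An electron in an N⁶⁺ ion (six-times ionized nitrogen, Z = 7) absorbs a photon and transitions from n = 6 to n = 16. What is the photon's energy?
15.91 eV

The energy levels of a hydrogen-like atom are E_n = -13.6057 Z² eV / n².

Energy at n = 6: E_6 = -13.6057 × 7² / 6² = -18.51887 eV
Energy at n = 16: E_16 = -13.6057 × 7² / 16² = -2.60422 eV

The excitation energy is the difference:
ΔE = E_16 - E_6
ΔE = -2.60422 - (-18.51887)
ΔE = 15.91 eV

Since this is positive, energy must be absorbed (photon absorption).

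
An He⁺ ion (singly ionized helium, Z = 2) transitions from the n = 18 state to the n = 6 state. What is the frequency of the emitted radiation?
3.24923e+14 Hz

First, find the transition energy:
E_18 = -13.6057 × 2² / 18² = -0.16797160 eV
E_6 = -13.6057 × 2² / 6² = -1.51174444 eV
|ΔE| = |E_6 - E_18| = 1.34377284 eV

Convert to Joules: E = 1.34377284 eV × (1.602177 × 10⁻¹⁹ J/eV) = 2.1529619e-19 J

Using E = hf:
f = E/h = 2.1529619e-19 J / (6.62607 × 10⁻³⁴ J·s)
f = 3.24923e+14 Hz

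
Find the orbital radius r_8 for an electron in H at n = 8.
3.3867 nm (or 33.8673 Å)

The Bohr radius formula is:
r_n = n² a₀ / Z

where a₀ = 0.0529177 nm is the Bohr radius.

For H (Z = 1) at n = 8:
r_8 = 8² × 0.0529177 nm / 1
r_8 = 64 × 0.0529177 nm / 1
r_8 = 3.38673 nm / 1
r_8 = 3.3867 nm

The electron orbits at approximately 3.3867 nm from the nucleus.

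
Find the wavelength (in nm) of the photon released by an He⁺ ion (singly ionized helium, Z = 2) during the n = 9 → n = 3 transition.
230.66 nm

First, find the transition energy using E_n = -13.6057 Z² / n² eV:
E_9 = -13.6057 × 2² / 9² = -0.671886 eV
E_3 = -13.6057 × 2² / 3² = -6.046978 eV

Photon energy: |ΔE| = |E_3 - E_9| = 5.375092 eV

Convert to wavelength using E = hc/λ with hc = 1239.84 eV·nm:
λ = hc/E = 1239.84 eV·nm / 5.375092 eV
λ = 230.66 nm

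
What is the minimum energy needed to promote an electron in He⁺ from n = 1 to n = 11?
53.973 eV

The energy levels of a hydrogen-like atom are E_n = -13.6057 Z² eV / n².

Energy at n = 1: E_1 = -13.6057 × 2² / 1² = -54.422800 eV
Energy at n = 11: E_11 = -13.6057 × 2² / 11² = -0.449775 eV

The excitation energy is the difference:
ΔE = E_11 - E_1
ΔE = -0.449775 - (-54.422800)
ΔE = 53.973 eV

Since this is positive, energy must be absorbed (photon absorption).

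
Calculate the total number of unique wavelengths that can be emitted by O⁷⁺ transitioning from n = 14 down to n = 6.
36

The electron can occupy levels n = 6, 7, ..., 14 during de-excitation — that is m = 14 - 6 + 1 = 9 distinct levels.

The number of distinct spectral lines equals the number of ways to choose 2 of these m levels (each pair gives one possible emission transition):

Number of lines = m(m-1)/2 = 9×8/2 = 36

These correspond to all possible transitions between the 9 levels:
14 → 13, 14 → 12, 14 → 11, 14 → 10, 14 → 9, 14 → 8, 14 → 7, 14 → 6...

Each transition produces a photon with a unique energy (and thus wavelength). This count does not depend on Z.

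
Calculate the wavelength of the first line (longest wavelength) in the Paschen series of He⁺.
468.65 nm

The longest wavelength corresponds to the smallest energy transition in the series.
The Paschen series has all transitions ending at n_f = 3.

For He⁺ (Z = 2), the first line (α-line) is the jump from n = 4 to n = 3:
E_4 = -13.6057 × 2² / 4² = -3.401425 eV
E_3 = -13.6057 × 2² / 3² = -6.046978 eV
ΔE = E_4 - E_3 = 2.645553 eV

λ = hc/E = 1239.84 eV·nm / 2.645553 eV
λ = 468.65 nm

This is the α-line of the Paschen series in He⁺.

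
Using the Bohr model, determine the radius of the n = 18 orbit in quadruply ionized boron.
3.4291 nm (or 34.2907 Å)

The Bohr radius formula is:
r_n = n² a₀ / Z

where a₀ = 0.0529177 nm is the Bohr radius.

For B⁴⁺ (Z = 5) at n = 18:
r_18 = 18² × 0.0529177 nm / 5
r_18 = 324 × 0.0529177 nm / 5
r_18 = 17.14533 nm / 5
r_18 = 3.4291 nm

The electron orbits at approximately 3.4291 nm from the nucleus.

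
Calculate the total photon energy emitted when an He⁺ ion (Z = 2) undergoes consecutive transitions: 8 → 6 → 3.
5.197 eV

The energy levels of He⁺ are E_n = -13.6057 × 2² / n² eV.

First transition (8 → 6):
ΔE₁ = |E_6 - E_8|
ΔE₁ = |-1.511744444 - (-0.850356250)| = 0.661388 eV

Second transition (6 → 3):
ΔE₂ = |E_3 - E_6|
ΔE₂ = |-6.046977778 - (-1.511744444)| = 4.535233 eV

Total energy released:
E_total = ΔE₁ + ΔE₂ = 0.661388 + 4.535233 = 5.197 eV

Note: This equals the direct transition 8 → 3: 5.197 eV ✓
Energy is conserved regardless of the path taken.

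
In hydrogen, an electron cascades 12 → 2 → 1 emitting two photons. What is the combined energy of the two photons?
13.511 eV

The energy levels of hydrogen are E_n = -13.6057 / n² eV.

First transition (12 → 2):
ΔE₁ = |E_2 - E_12|
ΔE₁ = |-3.401425000 - (-0.094484028)| = 3.306941 eV

Second transition (2 → 1):
ΔE₂ = |E_1 - E_2|
ΔE₂ = |-13.605700000 - (-3.401425000)| = 10.204275 eV

Total energy released:
E_total = ΔE₁ + ΔE₂ = 3.306941 + 10.204275 = 13.511 eV

Note: This equals the direct transition 12 → 1: 13.511 eV ✓
Energy is conserved regardless of the path taken.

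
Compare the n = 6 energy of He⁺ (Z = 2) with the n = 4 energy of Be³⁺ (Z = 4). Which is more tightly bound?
Be³⁺ at n = 4 (E = -13.606 eV)

Using E_n = -13.6057 Z² / n² eV:

He⁺ (Z = 2) at n = 6:
E = -13.6057 × 2² / 6² = -13.6057 × 4 / 36 = -1.511744 eV

Be³⁺ (Z = 4) at n = 4:
E = -13.6057 × 4² / 4² = -13.6057 × 16 / 16 = -13.605700 eV

Since -13.605700 eV < -1.511744 eV,
Be³⁺ at n = 4 is more tightly bound (requires more energy to ionize).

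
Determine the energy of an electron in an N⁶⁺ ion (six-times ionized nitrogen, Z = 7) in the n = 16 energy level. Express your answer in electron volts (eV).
-2.60422 eV

The energy levels of a hydrogen-like atom are given by:
E_n = -13.6057 Z² / n² eV  (with Z = 7 for N⁶⁺)

For n = 16:
E_16 = -13.6057 × 7² / 16²
E_16 = -13.6057 × 49 / 256
E_16 = -2.60422 eV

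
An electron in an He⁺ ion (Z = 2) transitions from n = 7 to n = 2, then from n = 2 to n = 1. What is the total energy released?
53.312131 eV

The energy levels of He⁺ are E_n = -13.6057 × 2² / n² eV.

First transition (7 → 2):
ΔE₁ = |E_2 - E_7|
ΔE₁ = |-13.605700000000 - (-1.110669387755)| = 12.495030612 eV

Second transition (2 → 1):
ΔE₂ = |E_1 - E_2|
ΔE₂ = |-54.422800000000 - (-13.605700000000)| = 40.817100000 eV

Total energy released:
E_total = ΔE₁ + ΔE₂ = 12.495030612 + 40.817100000 = 53.312131 eV

Note: This equals the direct transition 7 → 1: 53.312131 eV ✓
Energy is conserved regardless of the path taken.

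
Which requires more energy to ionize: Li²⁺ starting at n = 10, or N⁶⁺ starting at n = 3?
N⁶⁺ at n = 3 (E = -74.07548 eV)

Using E_n = -13.6057 Z² / n² eV:

Li²⁺ (Z = 3) at n = 10:
E = -13.6057 × 3² / 10² = -13.6057 × 9 / 100 = -1.22451300 eV

N⁶⁺ (Z = 7) at n = 3:
E = -13.6057 × 7² / 3² = -13.6057 × 49 / 9 = -74.07547778 eV

Since -74.07547778 eV < -1.22451300 eV,
N⁶⁺ at n = 3 is more tightly bound (requires more energy to ionize).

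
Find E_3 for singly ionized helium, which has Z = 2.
-6.047 eV

For hydrogen-like ions, the energy levels scale with Z²:
E_n = -13.6057 Z² / n² eV

For He⁺ (Z = 2) at n = 3:
E_3 = -13.6057 × 2² / 3²
E_3 = -13.6057 × 4 / 9
E_3 = -54.4228 / 9
E_3 = -6.047 eV

The energy is 4 times more negative than hydrogen at the same n due to the stronger nuclear charge.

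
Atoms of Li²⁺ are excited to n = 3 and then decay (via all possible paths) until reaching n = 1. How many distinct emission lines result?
3

The electron can occupy levels n = 1, 2, ..., 3 during de-excitation — that is m = 3 - 1 + 1 = 3 distinct levels.

The number of distinct spectral lines equals the number of ways to choose 2 of these m levels (each pair gives one possible emission transition):

Number of lines = m(m-1)/2 = 3×2/2 = 3

These correspond to all possible transitions between the 3 levels:
3 → 2, 3 → 1, 2 → 1

Each transition produces a photon with a unique energy (and thus wavelength). This count does not depend on Z.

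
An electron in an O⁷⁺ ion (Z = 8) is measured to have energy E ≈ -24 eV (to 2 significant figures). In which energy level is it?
n = 6

The exact energy levels follow E_n = -13.6057 Z² / n² eV with Z = 8.

The measured value (-24 eV) is reported to only 2 significant figures, so we must test candidate n values and see which one matches to that precision.

Candidate energies:
  n = 4:  E = -13.6057 × 8² / 4² = -54.42280 eV
  n = 5:  E = -13.6057 × 8² / 5² = -34.83059 eV
  n = 6:  E = -13.6057 × 8² / 6² = -24.18791 eV  ← matches
  n = 7:  E = -13.6057 × 8² / 7² = -17.77071 eV
  n = 8:  E = -13.6057 × 8² / 8² = -13.60570 eV

Checking against the measurement of -24 eV (2 sig figs), only n = 6 agrees:
E_6 = -24.18791 eV, which rounds to -24 eV ✓

Therefore n = 6.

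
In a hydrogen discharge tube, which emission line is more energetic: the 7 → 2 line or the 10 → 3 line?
7 → 2

Calculate the energy for each transition:

Transition 7 → 2:
ΔE₁ = |E_2 - E_7| = |-13.6057/2² - (-13.6057/7²)|
ΔE₁ = |-3.401425000 - (-0.277667347)| = 3.123758 eV

Transition 10 → 3:
ΔE₂ = |E_3 - E_10| = |-13.6057/3² - (-13.6057/10²)|
ΔE₂ = |-1.511744444 - (-0.136057000)| = 1.375687 eV

Since 3.123758 eV > 1.375687 eV, the transition 7 → 2 emits the more energetic photon.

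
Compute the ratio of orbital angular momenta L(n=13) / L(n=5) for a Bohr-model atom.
2.60

In the Bohr model, L_n = nℏ, so the ratio is purely the ratio of quantum numbers:

L_13/L_5 = 13ℏ / 5ℏ = 13/5 = 2.60

The angular momentum scales linearly with n.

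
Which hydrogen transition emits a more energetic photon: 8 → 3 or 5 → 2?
5 → 2

Calculate the energy for each transition:

Transition 8 → 3:
ΔE₁ = |E_3 - E_8| = |-13.6057/3² - (-13.6057/8²)|
ΔE₁ = |-1.5117444444 - (-0.2125890625)| = 1.2991554 eV

Transition 5 → 2:
ΔE₂ = |E_2 - E_5| = |-13.6057/2² - (-13.6057/5²)|
ΔE₂ = |-3.4014250000 - (-0.5442280000)| = 2.8571970 eV

Since 2.8571970 eV > 1.2991554 eV, the transition 5 → 2 emits the more energetic photon.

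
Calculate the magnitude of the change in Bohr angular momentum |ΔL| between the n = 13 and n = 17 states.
4.21829e-34 J·s (or 4ℏ)

In the Bohr model, L_n = nℏ where ℏ = 1.0545718e-34 J·s.

L_17 = 17ℏ = 1.7927721e-33 J·s
L_13 = 13ℏ = 1.3709433e-33 J·s

ΔL = L_17 - L_13 = (17 - 13)ℏ = 4ℏ
ΔL = 4 × 1.0545718e-34 J·s = 4.21829e-34 J·s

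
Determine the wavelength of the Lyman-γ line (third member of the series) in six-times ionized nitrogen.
1.98371 nm

The lines of a series are numbered from the longest wavelength (smallest ΔE) outward; the third line is the transition from n = n_f + 3 to n_f.
The Lyman series has all transitions ending at n_f = 1.

For N⁶⁺ (Z = 7), the third line (γ-line) is the jump from n = 4 to n = 1:
E_4 = -13.6057 × 7² / 4² = -41.6674563 eV
E_1 = -13.6057 × 7² / 1² = -666.6793000 eV
ΔE = E_4 - E_1 = 625.0118437 eV

λ = hc/E = 1239.84 eV·nm / 625.0118437 eV
λ = 1.98371 nm

This is the γ-line of the Lyman series in N⁶⁺.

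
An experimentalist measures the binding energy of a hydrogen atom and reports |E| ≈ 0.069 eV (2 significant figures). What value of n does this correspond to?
n = 14

The exact energy levels follow E_n = -13.6057 eV / n².

The measured value (-0.069 eV) is reported to only 2 significant figures, so we must test candidate n values and see which one matches to that precision.

Candidate energies:
  n = 12:  E = -13.6057/12² = -0.09448 eV
  n = 13:  E = -13.6057/13² = -0.08051 eV
  n = 14:  E = -13.6057/14² = -0.06942 eV  ← matches
  n = 15:  E = -13.6057/15² = -0.06047 eV
  n = 16:  E = -13.6057/16² = -0.05315 eV

Checking against the measurement of -0.069 eV (2 sig figs), only n = 14 agrees:
E_14 = -0.06942 eV, which rounds to -0.069 eV ✓

Therefore n = 14.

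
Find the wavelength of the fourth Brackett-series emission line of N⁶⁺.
39.6741 nm

The lines of a series are numbered from the longest wavelength (smallest ΔE) outward; the fourth line is the transition from n = n_f + 4 to n_f.
The Brackett series has all transitions ending at n_f = 4.

For N⁶⁺ (Z = 7), the fourth line (δ-line) is the jump from n = 8 to n = 4:
E_8 = -13.6057 × 7² / 8² = -10.416864 eV
E_4 = -13.6057 × 7² / 4² = -41.667456 eV
ΔE = E_8 - E_4 = 31.250592 eV

λ = hc/E = 1239.84 eV·nm / 31.250592 eV
λ = 39.6741 nm

This is the δ-line of the Brackett series in N⁶⁺.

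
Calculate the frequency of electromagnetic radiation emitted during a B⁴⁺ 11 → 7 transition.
9.988e+14 Hz

First, find the transition energy:
E_11 = -13.6057 × 5² / 11² = -2.81109504 eV
E_7 = -13.6057 × 5² / 7² = -6.94168367 eV
|ΔE| = |E_7 - E_11| = 4.13058863 eV

Convert to Joules: E = 4.13058863 eV × (1.602177 × 10⁻¹⁹ J/eV) = 6.61793e-19 J

Using E = hf:
f = E/h = 6.61793e-19 J / (6.62607 × 10⁻³⁴ J·s)
f = 9.988e+14 Hz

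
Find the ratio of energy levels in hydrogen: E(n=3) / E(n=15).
25.0000

Using E_n = -13.6057 Z² / n² eV with Z = 1:

E_3 = -13.6057 / 3² = -13.6057 / 9 = -1.5117444444 eV
E_15 = -13.6057 / 15² = -13.6057 / 225 = -0.0604697778 eV

The ratio is:
E_3/E_15 = (-1.5117444444) / (-0.0604697778)
E_3/E_15 = (-13.6057/9) / (-13.6057/225)
E_3/E_15 = 225/9
E_3/E_15 = 25.0000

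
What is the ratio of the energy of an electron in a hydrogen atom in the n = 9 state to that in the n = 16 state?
3.16

Using E_n = -13.6057 Z² / n² eV with Z = 1:

E_9 = -13.6057 / 9² = -13.6057 / 81 = -0.16797160 eV
E_16 = -13.6057 / 16² = -13.6057 / 256 = -0.05314727 eV

The ratio is:
E_9/E_16 = (-0.16797160) / (-0.05314727)
E_9/E_16 = (-13.6057/81) / (-13.6057/256)
E_9/E_16 = 256/81
E_9/E_16 = 3.16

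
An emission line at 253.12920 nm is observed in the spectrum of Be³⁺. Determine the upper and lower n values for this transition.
n = 5 → n = 4

First, find the photon energy from the wavelength (hc = 1239.84 eV·nm):
E = hc/λ = 1239.84 eV·nm / 253.12920 nm = 4.8980521 eV

The energy levels of Be³⁺ satisfy E_n = -13.6057 × 4² / n² eV, so an emission n_i → n_f releases
ΔE = 13.6057 × 4² × (1/n_f² − 1/n_i²) eV.

Setting ΔE equal to the photon energy:
1/n_f² − 1/n_i² = 4.8980521 / (13.6057 × 4²) = 0.022500000

Since 1/n_i² must be positive, we need 1/n_f² > 0.022500000, i.e. n_f ≤ 6. For each allowed n_f, solve n_i = (1/n_f² − 0.022500000)^(−1/2) and check whether it is a whole number:
  n_f = 1: 1/n_i² = 1.000000000 − 0.022500000 = 0.977500000 → n_i = 1.011  (not an integer) ✗
  n_f = 2: 1/n_i² = 0.250000000 − 0.022500000 = 0.227500000 → n_i = 2.097  (not an integer) ✗
  n_f = 3: 1/n_i² = 0.111111111 − 0.022500000 = 0.088611111 → n_i = 3.359  (not an integer) ✗
  n_f = 4: 1/n_i² = 0.062500000 − 0.022500000 = 0.040000000 → n_i = 5.000  → integer, n_i = 5 ✓
  n_f = 5: 1/n_i² = 0.040000000 − 0.022500000 = 0.017500000 → n_i = 7.559  (not an integer) ✗
  n_f = 6: 1/n_i² = 0.027777778 − 0.022500000 = 0.005277778 → n_i = 13.765  (not an integer) ✗

Only n_f = 4 gives an integer upper level, n_i = 5.

The transition is from n = 5 to n = 4 (emission).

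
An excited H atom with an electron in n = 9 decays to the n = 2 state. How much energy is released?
3.233 eV

The energy levels are E_n = -13.6057 eV / n².

Energy at n = 9: E_9 = -13.6057 / 9² = -0.167972 eV
Energy at n = 2: E_2 = -13.6057 / 2² = -3.401425 eV

For emission (electron falling to lower state), the photon energy is:
E_photon = E_9 - E_2 = |-0.167972 - (-3.401425)|
E_photon = 3.233 eV

This energy is carried away by the emitted photon.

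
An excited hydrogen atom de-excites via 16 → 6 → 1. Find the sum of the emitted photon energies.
13.553 eV

The energy levels of hydrogen are E_n = -13.6057 / n² eV.

First transition (16 → 6):
ΔE₁ = |E_6 - E_16|
ΔE₁ = |-0.377936111 - (-0.053147266)| = 0.324789 eV

Second transition (6 → 1):
ΔE₂ = |E_1 - E_6|
ΔE₂ = |-13.605700000 - (-0.377936111)| = 13.227764 eV

Total energy released:
E_total = ΔE₁ + ΔE₂ = 0.324789 + 13.227764 = 13.553 eV

Note: This equals the direct transition 16 → 1: 13.553 eV ✓
Energy is conserved regardless of the path taken.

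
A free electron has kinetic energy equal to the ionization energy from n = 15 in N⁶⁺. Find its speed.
1.021e+06 m/s (or 0.34% of c)

The binding energy at n = 15 for N⁶⁺ is:
E_15 = -13.6057 × 7²/15² = -2.963019 eV
|E_15| = 2.963019 eV

Convert to Joules:
KE = 2.963019 eV × (1.602177 × 10⁻¹⁹ J/eV) = 4.74728e-19 J

Using KE = ½mv²:
v = √(2·KE/m_e)
v = √(2 × 4.74728e-19 J / 9.10938 × 10⁻³¹ kg)
v = 1.021e+06 m/s

This is approximately 0.34% the speed of light.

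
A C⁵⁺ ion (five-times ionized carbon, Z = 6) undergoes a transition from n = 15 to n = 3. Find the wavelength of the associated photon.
23.730863 nm

First, find the transition energy using E_n = -13.6057 Z² / n² eV:
E_15 = -13.6057 × 6² / 15² = -2.17691200 eV
E_3 = -13.6057 × 6² / 3² = -54.42280000 eV

Photon energy: |ΔE| = |E_3 - E_15| = 52.24588800 eV

Convert to wavelength using E = hc/λ with hc = 1239.84 eV·nm:
λ = hc/E = 1239.84 eV·nm / 52.24588800 eV
λ = 23.730863 nm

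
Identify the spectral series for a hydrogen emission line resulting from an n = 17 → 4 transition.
Brackett series

The spectral series in hydrogen are named based on the final (lower) energy level:
- Lyman series: n_final = 1 (ultraviolet)
- Balmer series: n_final = 2 (visible/near-UV)
- Paschen series: n_final = 3 (infrared)
- Brackett series: n_final = 4 (infrared)
- Pfund series: n_final = 5 (far infrared)

Since this transition ends at n = 4, it belongs to the Brackett series.

For reference, this 17 → 4 line has photon energy
ΔE = 13.6057 eV × (1/4² - 1/17²) = 0.80327770 eV,
corresponding to wavelength λ = hc/ΔE = 1239.84 eV·nm / 0.80327770 eV = 1543.48 nm in the infrared region.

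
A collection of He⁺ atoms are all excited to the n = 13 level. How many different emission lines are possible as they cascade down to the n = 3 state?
55

The electron can occupy levels n = 3, 4, ..., 13 during de-excitation — that is m = 13 - 3 + 1 = 11 distinct levels.

The number of distinct spectral lines equals the number of ways to choose 2 of these m levels (each pair gives one possible emission transition):

Number of lines = m(m-1)/2 = 11×10/2 = 55

These correspond to all possible transitions between the 11 levels:
13 → 12, 13 → 11, 13 → 10, 13 → 9, 13 → 8, 13 → 7, 13 → 6, 13 → 5...

Each transition produces a photon with a unique energy (and thus wavelength). This count does not depend on Z.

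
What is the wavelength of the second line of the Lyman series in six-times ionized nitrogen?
2.09219 nm

The lines of a series are numbered from the longest wavelength (smallest ΔE) outward; the second line is the transition from n = n_f + 2 to n_f.
The Lyman series has all transitions ending at n_f = 1.

For N⁶⁺ (Z = 7), the second line (β-line) is the jump from n = 3 to n = 1:
E_3 = -13.6057 × 7² / 3² = -74.0754778 eV
E_1 = -13.6057 × 7² / 1² = -666.6793000 eV
ΔE = E_3 - E_1 = 592.6038222 eV

λ = hc/E = 1239.84 eV·nm / 592.6038222 eV
λ = 2.09219 nm

This is the β-line of the Lyman series in N⁶⁺.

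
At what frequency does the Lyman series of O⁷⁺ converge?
2.106e+17 Hz

The series limit corresponds to the transition from n = ∞ to n = 1.
This is the highest energy (shortest wavelength) transition in the Lyman series.

E_∞ = 0 eV
E_1 = -13.6057 × 8² / 1² = -870.7648 eV

Energy at series limit:
ΔE = E_∞ - E_1 = 0 - (-870.7648) = 870.7648 eV
E = 870.7648 eV × (1.602177 × 10⁻¹⁹ J/eV) = 1.39512e-16 J
f = E/h = 1.39512e-16 J / (6.62607 × 10⁻³⁴ J·s) = 2.106e+17 Hz

This energy equals the ionization energy from the n = 1 state of O⁷⁺.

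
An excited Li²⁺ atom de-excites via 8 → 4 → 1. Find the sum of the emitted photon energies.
120.53800 eV

The energy levels of Li²⁺ are E_n = -13.6057 × 3² / n² eV.

First transition (8 → 4):
ΔE₁ = |E_4 - E_8|
ΔE₁ = |-7.65320625000 - (-1.91330156250)| = 5.73990469 eV

Second transition (4 → 1):
ΔE₂ = |E_1 - E_4|
ΔE₂ = |-122.45130000000 - (-7.65320625000)| = 114.79809375 eV

Total energy released:
E_total = ΔE₁ + ΔE₂ = 5.73990469 + 114.79809375 = 120.53800 eV

Note: This equals the direct transition 8 → 1: 120.53800 eV ✓
Energy is conserved regardless of the path taken.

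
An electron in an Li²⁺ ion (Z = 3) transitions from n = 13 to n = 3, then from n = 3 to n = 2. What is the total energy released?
29.888 eV

The energy levels of Li²⁺ are E_n = -13.6057 × 3² / n² eV.

First transition (13 → 3):
ΔE₁ = |E_3 - E_13|
ΔE₁ = |-13.605700000 - (-0.724563905)| = 12.881136 eV

Second transition (3 → 2):
ΔE₂ = |E_2 - E_3|
ΔE₂ = |-30.612825000 - (-13.605700000)| = 17.007125 eV

Total energy released:
E_total = ΔE₁ + ΔE₂ = 12.881136 + 17.007125 = 29.888 eV

Note: This equals the direct transition 13 → 2: 29.888 eV ✓
Energy is conserved regardless of the path taken.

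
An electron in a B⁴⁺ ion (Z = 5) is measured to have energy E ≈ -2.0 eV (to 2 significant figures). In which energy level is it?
n = 13

The exact energy levels follow E_n = -13.6057 Z² / n² eV with Z = 5.

The measured value (-2.0 eV) is reported to only 2 significant figures, so we must test candidate n values and see which one matches to that precision.

Candidate energies:
  n = 11:  E = -13.6057 × 5² / 11² = -2.811095 eV
  n = 12:  E = -13.6057 × 5² / 12² = -2.362101 eV
  n = 13:  E = -13.6057 × 5² / 13² = -2.012678 eV  ← matches
  n = 14:  E = -13.6057 × 5² / 14² = -1.735421 eV
  n = 15:  E = -13.6057 × 5² / 15² = -1.511744 eV

Checking against the measurement of -2.0 eV (2 sig figs), only n = 13 agrees:
E_13 = -2.012678 eV, which rounds to -2.0 eV ✓

Therefore n = 13.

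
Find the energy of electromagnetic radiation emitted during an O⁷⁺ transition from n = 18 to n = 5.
32.14 eV

The energy levels are E_n = -13.6057 Z² eV / n².

Energy at n = 18: E_18 = -13.6057 × 8² / 18² = -2.68755 eV
Energy at n = 5: E_5 = -13.6057 × 8² / 5² = -34.83059 eV

For emission (electron falling to lower state), the photon energy is:
E_photon = E_18 - E_5 = |-2.68755 - (-34.83059)|
E_photon = 32.14 eV

This energy is carried away by the emitted photon.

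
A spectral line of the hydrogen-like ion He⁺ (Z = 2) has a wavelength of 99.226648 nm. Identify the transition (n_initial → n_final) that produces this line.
n = 7 → n = 2

First, find the photon energy from the wavelength (hc = 1239.84 eV·nm):
E = hc/λ = 1239.84 eV·nm / 99.226648 nm = 12.495031 eV

The energy levels of He⁺ satisfy E_n = -13.6057 × 2² / n² eV, so an emission n_i → n_f releases
ΔE = 13.6057 × 2² × (1/n_f² − 1/n_i²) eV.

Setting ΔE equal to the photon energy:
1/n_f² − 1/n_i² = 12.495031 / (13.6057 × 2²) = 0.22959184

Since 1/n_i² must be positive, we need 1/n_f² > 0.22959184, i.e. n_f ≤ 2. For each allowed n_f, solve n_i = (1/n_f² − 0.22959184)^(−1/2) and check whether it is a whole number:
  n_f = 1: 1/n_i² = 1.00000000 − 0.22959184 = 0.77040816 → n_i = 1.139  (not an integer) ✗
  n_f = 2: 1/n_i² = 0.25000000 − 0.22959184 = 0.02040816 → n_i = 7.000  → integer, n_i = 7 ✓

Only n_f = 2 gives an integer upper level, n_i = 7.

The transition is from n = 7 to n = 2 (emission).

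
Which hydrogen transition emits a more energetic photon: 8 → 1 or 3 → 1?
8 → 1

Calculate the energy for each transition:

Transition 8 → 1:
ΔE₁ = |E_1 - E_8| = |-13.6057/1² - (-13.6057/8²)|
ΔE₁ = |-13.605700000 - (-0.212589063)| = 13.393111 eV

Transition 3 → 1:
ΔE₂ = |E_1 - E_3| = |-13.6057/1² - (-13.6057/3²)|
ΔE₂ = |-13.605700000 - (-1.511744444)| = 12.093956 eV

Since 13.393111 eV > 12.093956 eV, the transition 8 → 1 emits the more energetic photon.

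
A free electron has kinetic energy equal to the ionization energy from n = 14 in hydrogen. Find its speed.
1.5626e+05 m/s (or 0.0521% of c)

The binding energy at n = 14 for hydrogen is:
E_14 = -13.6057/14² = -0.069416837 eV
|E_14| = 0.069416837 eV

Convert to Joules:
KE = 0.069416837 eV × (1.602177 × 10⁻¹⁹ J/eV) = 1.112181e-20 J

Using KE = ½mv²:
v = √(2·KE/m_e)
v = √(2 × 1.112181e-20 J / 9.10938 × 10⁻³¹ kg)
v = 1.5626e+05 m/s

This is approximately 0.0521% the speed of light.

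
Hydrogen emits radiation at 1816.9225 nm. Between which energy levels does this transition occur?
n = 9 → n = 4

First, find the photon energy from the wavelength (hc = 1239.84 eV·nm):
E = hc/λ = 1239.84 eV·nm / 1816.9225 nm = 0.68238464 eV

The energy levels of hydrogen satisfy E_n = -13.6057 / n² eV, so an emission n_i → n_f releases
ΔE = 13.6057 × (1/n_f² − 1/n_i²) eV.

Setting ΔE equal to the photon energy:
1/n_f² − 1/n_i² = 0.68238464 / 13.6057 = 0.050154321

Since 1/n_i² must be positive, we need 1/n_f² > 0.050154321, i.e. n_f ≤ 4. For each allowed n_f, solve n_i = (1/n_f² − 0.050154321)^(−1/2) and check whether it is a whole number:
  n_f = 1: 1/n_i² = 1.000000000 − 0.050154321 = 0.949845679 → n_i = 1.026  (not an integer) ✗
  n_f = 2: 1/n_i² = 0.250000000 − 0.050154321 = 0.199845679 → n_i = 2.237  (not an integer) ✗
  n_f = 3: 1/n_i² = 0.111111111 − 0.050154321 = 0.060956790 → n_i = 4.050  (not an integer) ✗
  n_f = 4: 1/n_i² = 0.062500000 − 0.050154321 = 0.012345679 → n_i = 9.000  → integer, n_i = 9 ✓

Only n_f = 4 gives an integer upper level, n_i = 9.

The transition is from n = 9 to n = 4 (emission).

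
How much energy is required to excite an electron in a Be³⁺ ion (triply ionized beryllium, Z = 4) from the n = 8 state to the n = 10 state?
1.22451 eV

The energy levels of a hydrogen-like atom are E_n = -13.6057 Z² eV / n².

Energy at n = 8: E_8 = -13.6057 × 4² / 8² = -3.40142500 eV
Energy at n = 10: E_10 = -13.6057 × 4² / 10² = -2.17691200 eV

The excitation energy is the difference:
ΔE = E_10 - E_8
ΔE = -2.17691200 - (-3.40142500)
ΔE = 1.22451 eV

Since this is positive, energy must be absorbed (photon absorption).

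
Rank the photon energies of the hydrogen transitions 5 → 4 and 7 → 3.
7 → 3

Calculate the energy for each transition:

Transition 5 → 4:
ΔE₁ = |E_4 - E_5| = |-13.6057/4² - (-13.6057/5²)|
ΔE₁ = |-0.850356250 - (-0.544228000)| = 0.306128 eV

Transition 7 → 3:
ΔE₂ = |E_3 - E_7| = |-13.6057/3² - (-13.6057/7²)|
ΔE₂ = |-1.511744444 - (-0.277667347)| = 1.234077 eV

Since 1.234077 eV > 0.306128 eV, the transition 7 → 3 emits the more energetic photon.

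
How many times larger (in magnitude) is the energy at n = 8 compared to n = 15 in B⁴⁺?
3.515625

Using E_n = -13.6057 Z² / n² eV with Z = 5:

E_8 = -13.6057 × 5² / 8² = -340.1425 / 64 = -5.3147265625 eV
E_15 = -13.6057 × 5² / 15² = -340.1425 / 225 = -1.5117444444 eV

The ratio is:
E_8/E_15 = (-5.3147265625) / (-1.5117444444)
E_8/E_15 = (-340.1425/64) / (-340.1425/225)
E_8/E_15 = 225/64
E_8/E_15 = 3.515625
(Note: the Z² factors cancel in the ratio.)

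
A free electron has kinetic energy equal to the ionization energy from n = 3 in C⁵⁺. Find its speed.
4.37539e+06 m/s (or 1.4595% of c)

The binding energy at n = 3 for C⁵⁺ is:
E_3 = -13.6057 × 6²/3² = -54.4228000 eV
|E_3| = 54.4228000 eV

Convert to Joules:
KE = 54.4228000 eV × (1.602177 × 10⁻¹⁹ J/eV) = 8.7194958e-18 J

Using KE = ½mv²:
v = √(2·KE/m_e)
v = √(2 × 8.7194958e-18 J / 9.10938 × 10⁻³¹ kg)
v = 4.37539e+06 m/s

This is approximately 1.4595% the speed of light.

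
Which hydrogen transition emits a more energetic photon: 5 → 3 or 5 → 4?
5 → 3

Calculate the energy for each transition:

Transition 5 → 3:
ΔE₁ = |E_3 - E_5| = |-13.6057/3² - (-13.6057/5²)|
ΔE₁ = |-1.511744444444 - (-0.544228000000)| = 0.967516444 eV

Transition 5 → 4:
ΔE₂ = |E_4 - E_5| = |-13.6057/4² - (-13.6057/5²)|
ΔE₂ = |-0.850356250000 - (-0.544228000000)| = 0.306128250 eV

Since 0.967516444 eV > 0.306128250 eV, the transition 5 → 3 emits the more energetic photon.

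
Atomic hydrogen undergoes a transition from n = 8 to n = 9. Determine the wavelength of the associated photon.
27788.2261 nm

First, find the transition energy using E_n = -13.6057 / n² eV:
E_8 = -13.6057 / 8² = -0.212589062500 eV
E_9 = -13.6057 / 9² = -0.167971604938 eV

Photon energy: |ΔE| = |E_9 - E_8| = 0.044617457562 eV

Convert to wavelength using E = hc/λ with hc = 1239.84 eV·nm:
λ = hc/E = 1239.84 eV·nm / 0.044617457562 eV
λ = 27788.2261 nm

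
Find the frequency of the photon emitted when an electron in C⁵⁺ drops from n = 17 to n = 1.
1.18e+17 Hz

First, find the transition energy:
E_17 = -13.6057 × 6² / 17² = -1.69482768 eV
E_1 = -13.6057 × 6² / 1² = -489.80520000 eV
|ΔE| = |E_1 - E_17| = 488.11037232 eV

Convert to Joules: E = 488.11037232 eV × (1.602177 × 10⁻¹⁹ J/eV) = 7.8204e-17 J

Using E = hf:
f = E/h = 7.8204e-17 J / (6.62607 × 10⁻³⁴ J·s)
f = 1.18e+17 Hz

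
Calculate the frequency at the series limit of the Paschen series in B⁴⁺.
9.1385e+15 Hz

The series limit corresponds to the transition from n = ∞ to n = 3.
This is the highest energy (shortest wavelength) transition in the Paschen series.

E_∞ = 0 eV
E_3 = -13.6057 × 5² / 3² = -37.793611 eV

Energy at series limit:
ΔE = E_∞ - E_3 = 0 - (-37.793611) = 37.793611 eV
E = 37.793611 eV × (1.602177 × 10⁻¹⁹ J/eV) = 6.055205e-18 J
f = E/h = 6.055205e-18 J / (6.62607 × 10⁻³⁴ J·s) = 9.1385e+15 Hz

This energy equals the ionization energy from the n = 3 state of B⁴⁺.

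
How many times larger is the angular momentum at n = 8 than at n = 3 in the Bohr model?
2.66667

In the Bohr model, L_n = nℏ, so the ratio is purely the ratio of quantum numbers:

L_8/L_3 = 8ℏ / 3ℏ = 8/3 = 2.66667

The angular momentum scales linearly with n.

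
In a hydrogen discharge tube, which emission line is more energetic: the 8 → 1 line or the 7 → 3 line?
8 → 1

Calculate the energy for each transition:

Transition 8 → 1:
ΔE₁ = |E_1 - E_8| = |-13.6057/1² - (-13.6057/8²)|
ΔE₁ = |-13.6057000000 - (-0.2125890625)| = 13.3931109 eV

Transition 7 → 3:
ΔE₂ = |E_3 - E_7| = |-13.6057/3² - (-13.6057/7²)|
ΔE₂ = |-1.5117444444 - (-0.2776673469)| = 1.2340771 eV

Since 13.3931109 eV > 1.2340771 eV, the transition 8 → 1 emits the more energetic photon.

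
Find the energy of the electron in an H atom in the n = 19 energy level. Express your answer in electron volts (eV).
-0.03769 eV

The energy levels of a hydrogen-like atom are given by:
E_n = -13.6057 eV / n²

For n = 19:
E_19 = -13.6057 eV / 19²
E_19 = -13.6057 eV / 361
E_19 = -0.03769 eV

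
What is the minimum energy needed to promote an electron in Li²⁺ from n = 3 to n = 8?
11.692 eV

The energy levels of a hydrogen-like atom are E_n = -13.6057 Z² eV / n².

Energy at n = 3: E_3 = -13.6057 × 3² / 3² = -13.605700 eV
Energy at n = 8: E_8 = -13.6057 × 3² / 8² = -1.913302 eV

The excitation energy is the difference:
ΔE = E_8 - E_3
ΔE = -1.913302 - (-13.605700)
ΔE = 11.692 eV

Since this is positive, energy must be absorbed (photon absorption).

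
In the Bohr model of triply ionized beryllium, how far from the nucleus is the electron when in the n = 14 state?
2.592968 nm (or 25.929683 Å)

The Bohr radius formula is:
r_n = n² a₀ / Z

where a₀ = 0.052917721 nm is the Bohr radius.

For Be³⁺ (Z = 4) at n = 14:
r_14 = 14² × 0.052917721 nm / 4
r_14 = 196 × 0.052917721 nm / 4
r_14 = 10.3718733 nm / 4
r_14 = 2.592968 nm

The electron orbits at approximately 2.592968 nm from the nucleus.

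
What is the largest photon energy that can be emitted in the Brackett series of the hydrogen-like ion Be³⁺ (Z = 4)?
13.605700 eV

The series limit corresponds to the transition from n = ∞ to n = 4.
This is the highest energy (shortest wavelength) transition in the Brackett series.

E_∞ = 0 eV
E_4 = -13.6057 × 4² / 4² = -13.605700 eV

Energy at series limit:
ΔE = E_∞ - E_4 = 0 - (-13.605700) = 13.605700 eV

This energy equals the ionization energy from the n = 4 state of Be³⁺.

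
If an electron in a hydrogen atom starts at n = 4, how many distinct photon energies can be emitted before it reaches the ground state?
6

The electron can occupy levels n = 1, 2, ..., 4 during de-excitation — that is m = 4 - 1 + 1 = 4 distinct levels.

The number of distinct spectral lines equals the number of ways to choose 2 of these m levels (each pair gives one possible emission transition):

Number of lines = m(m-1)/2 = 4×3/2 = 6

These correspond to all possible transitions between the 4 levels:
4 → 3, 4 → 2, 4 → 1, 3 → 2, 3 → 1, 2 → 1

Each transition produces a photon with a unique energy (and thus wavelength). This count does not depend on Z.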